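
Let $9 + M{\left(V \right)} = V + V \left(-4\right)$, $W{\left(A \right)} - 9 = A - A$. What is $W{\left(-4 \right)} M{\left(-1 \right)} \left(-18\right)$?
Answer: $972$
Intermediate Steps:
$W{\left(A \right)} = 9$ ($W{\left(A \right)} = 9 + \left(A - A\right) = 9 + 0 = 9$)
$M{\left(V \right)} = -9 - 3 V$ ($M{\left(V \right)} = -9 + \left(V + V \left(-4\right)\right) = -9 + \left(V - 4 V\right) = -9 - 3 V$)
$W{\left(-4 \right)} M{\left(-1 \right)} \left(-18\right) = 9 \left(-9 - -3\right) \left(-18\right) = 9 \left(-9 + 3\right) \left(-18\right) = 9 \left(-6\right) \left(-18\right) = \left(-54\right) \left(-18\right) = 972$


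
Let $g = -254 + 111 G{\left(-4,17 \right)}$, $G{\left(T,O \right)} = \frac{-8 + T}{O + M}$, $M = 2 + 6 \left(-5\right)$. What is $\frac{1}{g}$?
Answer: $- \frac{11}{1462} \approx -0.0075239$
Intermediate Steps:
$M = -28$ ($M = 2 - 30 = -28$)
$G{\left(T,O \right)} = \frac{-8 + T}{-28 + O}$ ($G{\left(T,O \right)} = \frac{-8 + T}{O - 28} = \frac{-8 + T}{-28 + O}$)
$g = - \frac{1462}{11}$ ($g = -254 + 111 \frac{-8 - 4}{-28 + 17} = -254 + 111 \frac{1}{-11} \left(-12\right) = -254 + 111 \left(\left(- \frac{1}{11}\right) \left(-12\right)\right) = -254 + 111 \cdot \frac{12}{11} = -254 + \frac{1332}{11} = - \frac{1462}{11} \approx -132.91$)
$\frac{1}{g} = \frac{1}{- \frac{1462}{11}} = - \frac{11}{1462}$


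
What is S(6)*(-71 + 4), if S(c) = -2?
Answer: 134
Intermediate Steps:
S(6)*(-71 + 4) = -2*(-71 + 4) = -2*(-67) = 134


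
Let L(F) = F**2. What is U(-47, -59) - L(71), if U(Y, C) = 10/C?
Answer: -297429/59 ≈ -5041.2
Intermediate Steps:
U(-47, -59) - L(71) = 10/(-59) - 1*71**2 = 10*(-1/59) - 1*5041 = -10/59 - 5041 = -297429/59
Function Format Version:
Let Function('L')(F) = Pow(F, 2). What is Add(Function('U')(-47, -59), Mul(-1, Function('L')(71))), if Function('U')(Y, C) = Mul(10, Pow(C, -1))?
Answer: Rational(-297429, 59) ≈ -5041.2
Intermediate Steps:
Add(Function('U')(-47, -59), Mul(-1, Function('L')(71))) = Add(Mul(10, Pow(-59, -1)), Mul(-1, Pow(71, 2))) = Add(Mul(10, Rational(-1, 59)), Mul(-1, 5041)) = Add(Rational(-10, 59), -5041) = Rational(-297429, 59)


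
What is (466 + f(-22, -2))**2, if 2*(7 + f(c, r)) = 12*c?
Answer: 106929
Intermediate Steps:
f(c, r) = -7 + 6*c (f(c, r) = -7 + (12*c)/2 = -7 + 6*c)
(466 + f(-22, -2))**2 = (466 + (-7 + 6*(-22)))**2 = (466 + (-7 - 132))**2 = (466 - 139)**2 = 327**2 = 106929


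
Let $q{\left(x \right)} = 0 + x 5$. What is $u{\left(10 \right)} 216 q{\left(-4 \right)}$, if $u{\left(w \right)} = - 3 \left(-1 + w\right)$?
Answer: $116640$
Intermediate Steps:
$q{\left(x \right)} = 5 x$ ($q{\left(x \right)} = 0 + 5 x = 5 x$)
$u{\left(w \right)} = 3 - 3 w$
$u{\left(10 \right)} 216 q{\left(-4 \right)} = \left(3 - 30\right) 216 \cdot 5 \left(-4\right) = \left(3 - 30\right) 216 \left(-20\right) = \left(-27\right) 216 \left(-20\right) = \left(-5832\right) \left(-20\right) = 116640$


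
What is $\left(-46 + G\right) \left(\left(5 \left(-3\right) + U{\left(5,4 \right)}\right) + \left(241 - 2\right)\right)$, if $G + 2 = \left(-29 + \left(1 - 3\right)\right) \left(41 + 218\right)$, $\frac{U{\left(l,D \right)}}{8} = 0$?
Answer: $-1809248$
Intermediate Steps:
$U{\left(l,D \right)} = 0$ ($U{\left(l,D \right)} = 8 \cdot 0 = 0$)
$G = -8031$ ($G = -2 + \left(-29 + \left(1 - 3\right)\right) \left(41 + 218\right) = -2 + \left(-29 + \left(1 - 3\right)\right) 259 = -2 + \left(-29 - 2\right) 259 = -2 - 8029 = -8031$)
$\left(-46 + G\right) \left(\left(5 \left(-3\right) + U{\left(5,4 \right)}\right) + \left(241 - 2\right)\right) = \left(-46 - 8031\right) \left(\left(5 \left(-3\right) + 0\right) + \left(241 - 2\right)\right) = - 8077 \left(\left(-15 + 0\right) + \left(241 - 2\right)\right) = - 8077 \left(-15 + 239\right) = \left(-8077\right) 224 = -1809248$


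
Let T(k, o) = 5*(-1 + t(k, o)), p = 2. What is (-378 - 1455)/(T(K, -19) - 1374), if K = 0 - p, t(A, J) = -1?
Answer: 1833/1384 ≈ 1.3244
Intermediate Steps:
K = -2 (K = 0 - 1*2 = 0 - 2 = -2)
T(k, o) = -10 (T(k, o) = 5*(-1 - 1) = 5*(-2) = -10)
(-378 - 1455)/(T(K, -19) - 1374) = (-378 - 1455)/(-10 - 1374) = -1833/(-1384) = -1833*(-1/1384) = 1833/1384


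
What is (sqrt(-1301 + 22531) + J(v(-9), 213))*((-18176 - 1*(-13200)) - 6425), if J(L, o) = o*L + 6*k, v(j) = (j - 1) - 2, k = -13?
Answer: 30030234 - 11401*sqrt(21230) ≈ 2.8369e+7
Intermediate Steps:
v(j) = -3 + j (v(j) = (-1 + j) - 2 = -3 + j)
J(L, o) = -78 + L*o (J(L, o) = o*L + 6*(-13) = L*o - 78 = -78 + L*o)
(sqrt(-1301 + 22531) + J(v(-9), 213))*((-18176 - 1*(-13200)) - 6425) = (sqrt(-1301 + 22531) + (-78 + (-3 - 9)*213))*((-18176 - 1*(-13200)) - 6425) = (sqrt(21230) + (-78 - 12*213))*((-18176 + 13200) - 6425) = (sqrt(21230) + (-78 - 2556))*(-4976 - 6425) = (sqrt(21230) - 2634)*(-11401) = (-2634 + sqrt(21230))*(-11401) = 30030234 - 11401*sqrt(21230)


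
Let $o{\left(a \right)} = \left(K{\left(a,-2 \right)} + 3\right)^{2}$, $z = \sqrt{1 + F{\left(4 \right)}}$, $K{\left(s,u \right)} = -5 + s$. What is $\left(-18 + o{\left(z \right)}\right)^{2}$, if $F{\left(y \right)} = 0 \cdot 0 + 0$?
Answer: $289$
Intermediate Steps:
$F{\left(y \right)} = 0$ ($F{\left(y \right)} = 0 + 0 = 0$)
$z = 1$ ($z = \sqrt{1 + 0} = \sqrt{1} = 1$)
$o{\left(a \right)} = \left(-2 + a\right)^{2}$ ($o{\left(a \right)} = \left(\left(-5 + a\right) + 3\right)^{2} = \left(-2 + a\right)^{2}$)
$\left(-18 + o{\left(z \right)}\right)^{2} = \left(-18 + \left(-2 + 1\right)^{2}\right)^{2} = \left(-18 + \left(-1\right)^{2}\right)^{2} = \left(-18 + 1\right)^{2} = \left(-17\right)^{2} = 289$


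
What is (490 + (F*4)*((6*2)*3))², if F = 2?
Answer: 605284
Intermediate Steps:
(490 + (F*4)*((6*2)*3))² = (490 + (2*4)*((6*2)*3))² = (490 + 8*(12*3))² = (490 + 8*36)² = (490 + 288)² = 778² = 605284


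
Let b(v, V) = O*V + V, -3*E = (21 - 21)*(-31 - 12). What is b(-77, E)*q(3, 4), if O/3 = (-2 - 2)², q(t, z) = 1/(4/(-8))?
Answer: 0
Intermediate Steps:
q(t, z) = -2 (q(t, z) = 1/(4*(-⅛)) = 1/(-½) = -2)
E = 0 (E = -(21 - 21)*(-31 - 12)/3 = -0*(-43) = -⅓*0 = 0)
O = 48 (O = 3*(-2 - 2)² = 3*(-4)² = 3*16 = 48)
b(v, V) = 49*V (b(v, V) = 48*V + V = 49*V)
b(-77, E)*q(3, 4) = (49*0)*(-2) = 0*(-2) = 0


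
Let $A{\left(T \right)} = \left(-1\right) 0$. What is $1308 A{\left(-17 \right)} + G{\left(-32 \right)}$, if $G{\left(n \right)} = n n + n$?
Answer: $992$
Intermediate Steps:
$A{\left(T \right)} = 0$
$G{\left(n \right)} = n + n^{2}$ ($G{\left(n \right)} = n^{2} + n = n + n^{2}$)
$1308 A{\left(-17 \right)} + G{\left(-32 \right)} = 1308 \cdot 0 - 32 \left(1 - 32\right) = 0 - -992 = 0 + 992 = 992$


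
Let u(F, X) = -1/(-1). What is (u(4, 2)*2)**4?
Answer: 16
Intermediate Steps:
u(F, X) = 1 (u(F, X) = -1*(-1) = 1)
(u(4, 2)*2)**4 = (1*2)**4 = 2**4 = 16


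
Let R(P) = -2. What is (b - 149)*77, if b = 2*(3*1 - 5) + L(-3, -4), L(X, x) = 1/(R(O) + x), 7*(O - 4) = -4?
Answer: -70763/6 ≈ -11794.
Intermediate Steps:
O = 24/7 (O = 4 + (⅐)*(-4) = 4 - 4/7 = 24/7 ≈ 3.4286)
L(X, x) = 1/(-2 + x)
b = -25/6 (b = 2*(3*1 - 5) + 1/(-2 - 4) = 2*(3 - 5) + 1/(-6) = 2*(-2) - ⅙ = -4 - ⅙ = -25/6 ≈ -4.1667)
(b - 149)*77 = (-25/6 - 149)*77 = -919/6*77 = -70763/6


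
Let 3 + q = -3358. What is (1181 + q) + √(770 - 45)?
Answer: -2180 + 5*√29 ≈ -2153.1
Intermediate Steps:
q = -3361 (q = -3 - 3358 = -3361)
(1181 + q) + √(770 - 45) = (1181 - 3361) + √(770 - 45) = -2180 + √725 = -2180 + 5*√29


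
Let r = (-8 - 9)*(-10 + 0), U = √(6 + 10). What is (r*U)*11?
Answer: 7480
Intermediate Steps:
U = 4 (U = √16 = 4)
r = 170 (r = -17*(-10) = 170)
(r*U)*11 = (170*4)*11 = 680*11 = 7480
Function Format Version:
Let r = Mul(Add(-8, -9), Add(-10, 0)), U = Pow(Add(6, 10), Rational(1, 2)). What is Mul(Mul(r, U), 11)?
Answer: 7480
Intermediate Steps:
U = 4 (U = Pow(16, Rational(1, 2)) = 4)
r = 170 (r = Mul(-17, -10) = 170)
Mul(Mul(r, U), 11) = Mul(Mul(170, 4), 11) = Mul(680, 11) = 7480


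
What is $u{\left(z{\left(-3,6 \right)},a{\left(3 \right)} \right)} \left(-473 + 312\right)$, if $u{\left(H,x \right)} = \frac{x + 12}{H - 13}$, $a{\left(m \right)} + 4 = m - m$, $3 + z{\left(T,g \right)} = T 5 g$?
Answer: $\frac{644}{53} \approx 12.151$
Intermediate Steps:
$z{\left(T,g \right)} = -3 + 5 T g$ ($z{\left(T,g \right)} = -3 + T 5 g = -3 + 5 T g$)
$a{\left(m \right)} = -4$ ($a{\left(m \right)} = -4 + \left(m - m\right) = -4 + 0 = -4$)
$u{\left(H,x \right)} = \frac{12 + x}{-13 + H}$
$u{\left(z{\left(-3,6 \right)},a{\left(3 \right)} \right)} \left(-473 + 312\right) = \frac{12 - 4}{-13 + \left(-3 + 5 \left(-3\right) 6\right)} \left(-473 + 312\right) = \frac{1}{-13 - 93} \cdot 8 \left(-161\right) = \frac{1}{-106} \cdot 8 \left(-161\right) = \left(- \frac{1}{106}\right) 8 \left(-161\right) = \left(- \frac{4}{53}\right) \left(-161\right) = \frac{644}{53}$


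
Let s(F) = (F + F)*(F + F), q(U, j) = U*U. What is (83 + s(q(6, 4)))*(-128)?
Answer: -674176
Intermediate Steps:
q(U, j) = U²
s(F) = 4*F² (s(F) = (2*F)*(2*F) = 4*F²)
(83 + s(q(6, 4)))*(-128) = (83 + 4*(6²)²)*(-128) = (83 + 4*36²)*(-128) = (83 + 4*1296)*(-128) = (83 + 5184)*(-128) = 5267*(-128) = -674176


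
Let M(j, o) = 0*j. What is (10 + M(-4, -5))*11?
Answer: 110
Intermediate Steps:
M(j, o) = 0
(10 + M(-4, -5))*11 = (10 + 0)*11 = 10*11 = 110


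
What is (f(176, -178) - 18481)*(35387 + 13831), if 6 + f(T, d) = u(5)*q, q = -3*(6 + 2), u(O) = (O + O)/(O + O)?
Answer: -911074398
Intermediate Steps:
u(O) = 1 (u(O) = (2*O)/((2*O)) = (2*O)*(1/(2*O)) = 1)
q = -24 (q = -3*8 = -24)
f(T, d) = -30 (f(T, d) = -6 + 1*(-24) = -6 - 24 = -30)
(f(176, -178) - 18481)*(35387 + 13831) = (-30 - 18481)*(35387 + 13831) = -18511*49218 = -911074398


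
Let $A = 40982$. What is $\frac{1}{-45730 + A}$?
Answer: $- \frac{1}{4748} \approx -0.00021061$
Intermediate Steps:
$\frac{1}{-45730 + A} = \frac{1}{-45730 + 40982} = \frac{1}{-4748} = - \frac{1}{4748}$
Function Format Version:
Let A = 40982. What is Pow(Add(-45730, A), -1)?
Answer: Rational(-1, 4748) ≈ -0.00021061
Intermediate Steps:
Pow(Add(-45730, A), -1) = Pow(Add(-45730, 40982), -1) = Pow(-4748, -1) = Rational(-1, 4748)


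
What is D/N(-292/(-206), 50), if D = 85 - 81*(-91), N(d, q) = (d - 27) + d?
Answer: -767968/2489 ≈ -308.54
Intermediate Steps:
N(d, q) = -27 + 2*d (N(d, q) = (-27 + d) + d = -27 + 2*d)
D = 7456 (D = 85 + 7371 = 7456)
D/N(-292/(-206), 50) = 7456/(-27 + 2*(-292/(-206))) = 7456/(-27 + 2*(-292*(-1/206))) = 7456/(-27 + 2*(146/103)) = 7456/(-27 + 292/103) = 7456/(-2489/103) = 7456*(-103/2489) = -767968/2489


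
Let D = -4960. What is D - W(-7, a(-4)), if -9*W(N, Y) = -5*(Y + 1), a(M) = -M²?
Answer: -14855/3 ≈ -4951.7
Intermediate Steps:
W(N, Y) = 5/9 + 5*Y/9 (W(N, Y) = -(-5)*(Y + 1)/9 = -(-5)*(1 + Y)/9 = -(-5 - 5*Y)/9 = 5/9 + 5*Y/9)
D - W(-7, a(-4)) = -4960 - (5/9 + 5*(-1*(-4)²)/9) = -4960 - (5/9 + 5*(-1*16)/9) = -4960 - (5/9 + (5/9)*(-16)) = -4960 - (5/9 - 80/9) = -4960 - 1*(-25/3) = -4960 + 25/3 = -14855/3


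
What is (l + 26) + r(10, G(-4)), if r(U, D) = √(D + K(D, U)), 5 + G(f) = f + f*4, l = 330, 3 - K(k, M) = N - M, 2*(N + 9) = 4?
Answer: 356 + I*√5 ≈ 356.0 + 2.2361*I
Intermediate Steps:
N = -7 (N = -9 + (½)*4 = -9 + 2 = -7)
K(k, M) = 10 + M (K(k, M) = 3 - (-7 - M) = 3 + (7 + M) = 10 + M)
G(f) = -5 + 5*f (G(f) = -5 + (f + f*4) = -5 + (f + 4*f) = -5 + 5*f)
r(U, D) = √(10 + D + U) (r(U, D) = √(D + (10 + U)) = √(10 + D + U))
(l + 26) + r(10, G(-4)) = (330 + 26) + √(10 + (-5 + 5*(-4)) + 10) = 356 + √(10 + (-5 - 20) + 10) = 356 + √(10 - 25 + 10) = 356 + √(-5) = 356 + I*√5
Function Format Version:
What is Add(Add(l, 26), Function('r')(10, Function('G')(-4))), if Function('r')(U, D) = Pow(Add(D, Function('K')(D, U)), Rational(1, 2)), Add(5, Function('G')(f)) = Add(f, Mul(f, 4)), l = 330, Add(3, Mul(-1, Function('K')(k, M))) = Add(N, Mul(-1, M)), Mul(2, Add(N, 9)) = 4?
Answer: Add(356, Mul(I, Pow(5, Rational(1, 2)))) ≈ Add(356.00, Mul(2.2361, I))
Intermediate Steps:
N = -7 (N = Add(-9, Mul(Rational(1, 2), 4)) = Add(-9, 2) = -7)
Function('K')(k, M) = Add(10, M) (Function('K')(k, M) = Add(3, Mul(-1, Add(-7, Mul(-1, M)))) = Add(3, Add(7, M)) = Add(10, M))
Function('G')(f) = Add(-5, Mul(5, f)) (Function('G')(f) = Add(-5, Add(f, Mul(f, 4))) = Add(-5, Add(f, Mul(4, f))) = Add(-5, Mul(5, f)))
Function('r')(U, D) = Pow(Add(10, D, U), Rational(1, 2)) (Function('r')(U, D) = Pow(Add(D, Add(10, U)), Rational(1, 2)) = Pow(Add(10, D, U), Rational(1, 2)))
Add(Add(l, 26), Function('r')(10, Function('G')(-4))) = Add(Add(330, 26), Pow(Add(10, Add(-5, Mul(5, -4)), 10), Rational(1, 2))) = Add(356, Pow(Add(10, Add(-5, -20), 10), Rational(1, 2))) = Add(356, Pow(Add(10, -25, 10), Rational(1, 2))) = Add(356, Pow(-5, Rational(1, 2))) = Add(356, Mul(I, Pow(5, Rational(1, 2))))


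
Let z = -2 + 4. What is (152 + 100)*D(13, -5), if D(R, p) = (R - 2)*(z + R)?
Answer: 41580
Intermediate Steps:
z = 2
D(R, p) = (-2 + R)*(2 + R) (D(R, p) = (R - 2)*(2 + R) = (-2 + R)*(2 + R))
(152 + 100)*D(13, -5) = (152 + 100)*(-4 + 13²) = 252*(-4 + 169) = 252*165 = 41580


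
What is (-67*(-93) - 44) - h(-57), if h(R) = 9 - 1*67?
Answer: 6245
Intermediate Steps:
h(R) = -58 (h(R) = 9 - 67 = -58)
(-67*(-93) - 44) - h(-57) = (-67*(-93) - 44) - 1*(-58) = (6231 - 44) + 58 = 6187 + 58 = 6245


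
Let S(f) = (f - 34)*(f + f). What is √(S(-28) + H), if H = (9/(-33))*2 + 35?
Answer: √424281/11 ≈ 59.215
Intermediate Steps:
S(f) = 2*f*(-34 + f) (S(f) = (-34 + f)*(2*f) = 2*f*(-34 + f))
H = 379/11 (H = (9*(-1/33))*2 + 35 = -3/11*2 + 35 = -6/11 + 35 = 379/11 ≈ 34.455)
√(S(-28) + H) = √(2*(-28)*(-34 - 28) + 379/11) = √(2*(-28)*(-62) + 379/11) = √(3472 + 379/11) = √(38571/11) = √424281/11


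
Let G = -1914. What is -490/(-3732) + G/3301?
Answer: -2762779/6159666 ≈ -0.44853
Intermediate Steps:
-490/(-3732) + G/3301 = -490/(-3732) - 1914/3301 = -490*(-1/3732) - 1914*1/3301 = 245/1866 - 1914/3301 = -2762779/6159666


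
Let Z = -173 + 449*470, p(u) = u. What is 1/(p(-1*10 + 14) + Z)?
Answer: 1/210861 ≈ 4.7425e-6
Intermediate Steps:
Z = 210857 (Z = -173 + 211030 = 210857)
1/(p(-1*10 + 14) + Z) = 1/((-1*10 + 14) + 210857) = 1/((-10 + 14) + 210857) = 1/(4 + 210857) = 1/210861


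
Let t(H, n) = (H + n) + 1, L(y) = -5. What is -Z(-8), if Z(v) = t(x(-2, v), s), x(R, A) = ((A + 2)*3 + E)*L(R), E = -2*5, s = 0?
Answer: -141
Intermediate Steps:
E = -10
x(R, A) = 20 - 15*A (x(R, A) = ((A + 2)*3 - 10)*(-5) = ((2 + A)*3 - 10)*(-5) = ((6 + 3*A) - 10)*(-5) = (-4 + 3*A)*(-5) = 20 - 15*A)
t(H, n) = 1 + H + n
Z(v) = 21 - 15*v (Z(v) = 1 + (20 - 15*v) + 0 = 21 - 15*v)
-Z(-8) = -(21 - 15*(-8)) = -(21 + 120) = -1*141 = -141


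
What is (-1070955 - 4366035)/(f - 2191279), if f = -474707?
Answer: 906165/444331 ≈ 2.0394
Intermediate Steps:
(-1070955 - 4366035)/(f - 2191279) = (-1070955 - 4366035)/(-474707 - 2191279) = -5436990/(-2665986) = -5436990*(-1/2665986) = 906165/444331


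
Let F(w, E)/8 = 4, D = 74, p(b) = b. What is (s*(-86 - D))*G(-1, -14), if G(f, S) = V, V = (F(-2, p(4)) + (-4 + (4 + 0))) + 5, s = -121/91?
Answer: 716320/91 ≈ 7871.6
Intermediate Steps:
s = -121/91 (s = -121*1/91 = -121/91 ≈ -1.3297)
F(w, E) = 32 (F(w, E) = 8*4 = 32)
V = 37 (V = (32 + (-4 + (4 + 0))) + 5 = (32 + (-4 + 4)) + 5 = (32 + 0) + 5 = 32 + 5 = 37)
G(f, S) = 37
(s*(-86 - D))*G(-1, -14) = -121*(-86 - 1*74)/91*37 = -121*(-86 - 74)/91*37 = -121/91*(-160)*37 = (19360/91)*37 = 716320/91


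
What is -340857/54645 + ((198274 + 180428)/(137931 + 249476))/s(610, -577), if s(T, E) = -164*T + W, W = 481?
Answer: -4382275084350477/702549881739295 ≈ -6.2377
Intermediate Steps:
s(T, E) = 481 - 164*T (s(T, E) = -164*T + 481 = 481 - 164*T)
-340857/54645 + ((198274 + 180428)/(137931 + 249476))/s(610, -577) = -340857/54645 + ((198274 + 180428)/(137931 + 249476))/(481 - 164*610) = -340857*1/54645 + (378702/387407)/(481 - 100040) = -113619/18215 + (378702*(1/387407))/(-99559) = -113619/18215 + (378702/387407)*(-1/99559) = -113619/18215 - 378702/38569853513 = -4382275084350477/702549881739295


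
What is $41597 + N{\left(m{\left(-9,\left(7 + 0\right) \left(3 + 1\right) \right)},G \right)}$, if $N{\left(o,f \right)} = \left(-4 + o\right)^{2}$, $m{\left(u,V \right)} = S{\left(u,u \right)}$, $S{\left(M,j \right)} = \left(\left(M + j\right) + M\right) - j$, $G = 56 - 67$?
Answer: $42081$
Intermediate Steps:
$G = -11$ ($G = 56 - 67 = -11$)
$S{\left(M,j \right)} = 2 M$ ($S{\left(M,j \right)} = \left(j + 2 M\right) - j = 2 M$)
$m{\left(u,V \right)} = 2 u$
$41597 + N{\left(m{\left(-9,\left(7 + 0\right) \left(3 + 1\right) \right)},G \right)} = 41597 + \left(-4 + 2 \left(-9\right)\right)^{2} = 41597 + \left(-4 - 18\right)^{2} = 41597 + \left(-22\right)^{2} = 41597 + 484 = 42081$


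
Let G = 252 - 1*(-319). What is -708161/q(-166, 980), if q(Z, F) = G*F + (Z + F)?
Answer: -708161/560394 ≈ -1.2637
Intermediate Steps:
G = 571 (G = 252 + 319 = 571)
q(Z, F) = Z + 572*F (q(Z, F) = 571*F + (Z + F) = 571*F + (F + Z) = Z + 572*F)
-708161/q(-166, 980) = -708161/(-166 + 572*980) = -708161/(-166 + 560560) = -708161/560394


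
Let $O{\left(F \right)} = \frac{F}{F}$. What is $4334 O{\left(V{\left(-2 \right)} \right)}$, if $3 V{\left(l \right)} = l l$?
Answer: $4334$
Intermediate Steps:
$V{\left(l \right)} = \frac{l^{2}}{3}$ ($V{\left(l \right)} = \frac{l l}{3} = \frac{l^{2}}{3}$)
$O{\left(F \right)} = 1$
$4334 O{\left(V{\left(-2 \right)} \right)} = 4334 \cdot 1 = 4334$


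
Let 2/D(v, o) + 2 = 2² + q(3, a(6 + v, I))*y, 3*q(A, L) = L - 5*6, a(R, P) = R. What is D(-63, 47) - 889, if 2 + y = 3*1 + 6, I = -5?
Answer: -178691/201 ≈ -889.01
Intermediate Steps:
q(A, L) = -10 + L/3 (q(A, L) = (L - 5*6)/3 = (L - 30)/3 = (-30 + L)/3 = -10 + L/3)
y = 7 (y = -2 + (3*1 + 6) = -2 + (3 + 6) = -2 + 9 = 7)
D(v, o) = 2/(-54 + 7*v/3) (D(v, o) = 2/(-2 + (2² + (-10 + (6 + v)/3)*7)) = 2/(-2 + (4 + (-10 + (2 + v/3))*7)) = 2/(-2 + (4 + (-8 + v/3)*7)) = 2/(-2 + (4 + (-56 + 7*v/3))) = 2/(-2 + (-52 + 7*v/3)) = 2/(-54 + 7*v/3))
D(-63, 47) - 889 = 6/(-162 + 7*(-63)) - 889 = 6/(-162 - 441) - 889 = 6/(-603) - 889 = 6*(-1/603) - 889 = -2/201 - 889 = -178691/201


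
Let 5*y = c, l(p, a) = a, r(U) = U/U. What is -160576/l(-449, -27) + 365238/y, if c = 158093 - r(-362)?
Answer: 12717544061/2134242 ≈ 5958.8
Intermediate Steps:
r(U) = 1
c = 158092 (c = 158093 - 1*1 = 158093 - 1 = 158092)
y = 158092/5 (y = (⅕)*158092 = 158092/5 ≈ 31618.)
-160576/l(-449, -27) + 365238/y = -160576/(-27) + 365238/(158092/5) = -160576*(-1/27) + 365238*(5/158092) = 160576/27 + 913095/79046 = 12717544061/2134242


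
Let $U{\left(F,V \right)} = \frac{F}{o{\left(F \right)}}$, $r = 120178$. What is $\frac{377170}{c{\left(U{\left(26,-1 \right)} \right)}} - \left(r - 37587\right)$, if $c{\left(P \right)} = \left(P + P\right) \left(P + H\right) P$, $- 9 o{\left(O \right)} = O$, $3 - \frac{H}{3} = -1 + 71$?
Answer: $- \frac{281012299}{3402} \approx -82602.0$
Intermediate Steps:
$H = -201$ ($H = 9 - 3 \left(-1 + 71\right) = 9 - 210 = -201$)
$o{\left(O \right)} = - \frac{O}{9}$
$U{\left(F,V \right)} = -9$ ($U{\left(F,V \right)} = \frac{F}{\left(- \frac{1}{9}\right) F} = F \left(- \frac{9}{F}\right) = -9$)
$c{\left(P \right)} = 2 P^{2} \left(-201 + P\right)$ ($c{\left(P \right)} = \left(P + P\right) \left(P - 201\right) P = 2 P \left(-201 + P\right) P = 2 P^{2} \left(-201 + P\right)$)
$\frac{377170}{c{\left(U{\left(26,-1 \right)} \right)}} - \left(r - 37587\right) = \frac{377170}{2 \left(-9\right)^{2} \left(-201 - 9\right)} - \left(120178 - 37587\right) = \frac{377170}{2 \cdot 81 \left(-210\right)} - \left(120178 - 37587\right) = \frac{377170}{-34020} - 82591 = 377170 \left(- \frac{1}{34020}\right) - 82591 = - \frac{37717}{3402} - 82591 = - \frac{281012299}{3402}$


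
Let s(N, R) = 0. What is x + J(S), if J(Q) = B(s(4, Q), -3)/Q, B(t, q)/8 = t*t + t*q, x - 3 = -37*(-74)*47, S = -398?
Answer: 128689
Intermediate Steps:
x = 128689 (x = 3 - 37*(-74)*47 = 3 + 2738*47 = 3 + 128686 = 128689)
B(t, q) = 8*t² + 8*q*t (B(t, q) = 8*(t*t + t*q) = 8*(t² + q*t) = 8*t² + 8*q*t)
J(Q) = 0 (J(Q) = (8*0*(-3 + 0))/Q = (8*0*(-3))/Q = 0/Q = 0)
x + J(S) = 128689 + 0 = 128689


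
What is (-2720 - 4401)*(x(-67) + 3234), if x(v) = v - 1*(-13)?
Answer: -22644780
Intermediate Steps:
x(v) = 13 + v (x(v) = v + 13 = 13 + v)
(-2720 - 4401)*(x(-67) + 3234) = (-2720 - 4401)*((13 - 67) + 3234) = -7121*(-54 + 3234) = -7121*3180 = -22644780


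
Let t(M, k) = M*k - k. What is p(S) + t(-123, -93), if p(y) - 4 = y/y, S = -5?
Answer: 11537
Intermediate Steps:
t(M, k) = -k + M*k
p(y) = 5 (p(y) = 4 + y/y = 4 + 1 = 5)
p(S) + t(-123, -93) = 5 - 93*(-1 - 123) = 5 - 93*(-124) = 5 + 11532 = 11537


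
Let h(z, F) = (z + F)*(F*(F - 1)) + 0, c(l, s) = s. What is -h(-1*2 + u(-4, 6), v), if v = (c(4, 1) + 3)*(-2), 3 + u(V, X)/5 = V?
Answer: 3240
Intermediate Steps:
u(V, X) = -15 + 5*V
v = -8 (v = (1 + 3)*(-2) = 4*(-2) = -8)
h(z, F) = F*(-1 + F)*(F + z) (h(z, F) = (F + z)*(F*(-1 + F)) + 0 = F*(-1 + F)*(F + z) + 0 = F*(-1 + F)*(F + z))
-h(-1*2 + u(-4, 6), v) = -(-8)*((-8)**2 - 1*(-8) - (-1*2 + (-15 + 5*(-4))) - 8*(-1*2 + (-15 + 5*(-4)))) = -(-8)*(64 + 8 - (-2 + (-15 - 20)) - 8*(-2 + (-15 - 20))) = -(-8)*(64 + 8 - (-2 - 35) - 8*(-2 - 35)) = -(-8)*(64 + 8 - 1*(-37) - 8*(-37)) = -(-8)*(64 + 8 + 37 + 296) = -(-8)*405 = -1*(-3240) = 3240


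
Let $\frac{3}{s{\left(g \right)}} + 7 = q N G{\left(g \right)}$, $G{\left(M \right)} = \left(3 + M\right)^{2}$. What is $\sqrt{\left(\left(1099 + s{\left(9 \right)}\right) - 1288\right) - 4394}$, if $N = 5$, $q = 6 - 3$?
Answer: $\frac{2 i \sqrt{5311018247}}{2153} \approx 67.698 i$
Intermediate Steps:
$q = 3$
$s{\left(g \right)} = \frac{3}{-7 + 15 \left(3 + g\right)^{2}}$ ($s{\left(g \right)} = \frac{3}{-7 + 3 \cdot 5 \left(3 + g\right)^{2}} = \frac{3}{-7 + 15 \left(3 + g\right)^{2}}$)
$\sqrt{\left(\left(1099 + s{\left(9 \right)}\right) - 1288\right) - 4394} = \sqrt{\left(\left(1099 + \frac{3}{-7 + 15 \left(3 + 9\right)^{2}}\right) - 1288\right) - 4394} = \sqrt{\left(\left(1099 + \frac{3}{-7 + 15 \cdot 12^{2}}\right) - 1288\right) - 4394} = \sqrt{\left(\left(1099 + \frac{3}{-7 + 15 \cdot 144}\right) - 1288\right) - 4394} = \sqrt{\left(\left(1099 + \frac{3}{-7 + 2160}\right) - 1288\right) - 4394} = \sqrt{\left(\left(1099 + \frac{3}{2153}\right) - 1288\right) - 4394} = \sqrt{\left(\frac{2366150}{2153} - 1288\right) - 4394} = \sqrt{- \frac{406914}{2153} - 4394} = \sqrt{- \frac{9867196}{2153}} = \frac{2 i \sqrt{5311018247}}{2153}$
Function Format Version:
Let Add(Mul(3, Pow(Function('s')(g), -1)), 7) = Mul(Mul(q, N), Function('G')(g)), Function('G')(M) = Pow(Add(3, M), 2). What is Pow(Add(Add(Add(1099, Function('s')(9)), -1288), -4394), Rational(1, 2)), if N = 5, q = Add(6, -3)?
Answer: Mul(Rational(2, 2153), I, Pow(5311018247, Rational(1, 2))) ≈ Mul(67.698, I)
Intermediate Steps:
q = 3
Function('s')(g) = Mul(3, Pow(Add(-7, Mul(15, Pow(Add(3, g), 2))), -1)) (Function('s')(g) = Mul(3, Pow(Add(-7, Mul(Mul(3, 5), Pow(Add(3, g), 2))), -1)) = Mul(3, Pow(Add(-7, Mul(15, Pow(Add(3, g), 2))), -1)))
Pow(Add(Add(Add(1099, Function('s')(9)), -1288), -4394), Rational(1, 2)) = Pow(Add(Add(Add(1099, Mul(3, Pow(Add(-7, Mul(15, Pow(Add(3, 9), 2))), -1))), -1288), -4394), Rational(1, 2)) = Pow(Add(Add(Add(1099, Mul(3, Pow(Add(-7, Mul(15, Pow(12, 2))), -1))), -1288), -4394), Rational(1, 2)) = Pow(Add(Add(Add(1099, Mul(3, Pow(Add(-7, Mul(15, 144)), -1))), -1288), -4394), Rational(1, 2)) = Pow(Add(Add(Add(1099, Mul(3, Pow(Add(-7, 2160), -1))), -1288), -4394), Rational(1, 2)) = Pow(Add(Add(Add(1099, Mul(3, Pow(2153, -1))), -1288), -4394), Rational(1, 2)) = Pow(Add(Add(Add(1099, Mul(3, Rational(1, 2153))), -1288), -4394), Rational(1, 2)) = Pow(Add(Add(Add(1099, Rational(3, 2153)), -1288), -4394), Rational(1, 2)) = Pow(Add(Add(Rational(2366150, 2153), -1288), -4394), Rational(1, 2)) = Pow(Add(Rational(-406914, 2153), -4394), Rational(1, 2)) = Pow(Rational(-9867196, 2153), Rational(1, 2)) = Mul(Rational(2, 2153), I, Pow(5311018247, Rational(1, 2)))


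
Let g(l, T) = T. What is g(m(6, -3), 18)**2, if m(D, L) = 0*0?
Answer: 324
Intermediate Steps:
m(D, L) = 0
g(m(6, -3), 18)**2 = 18**2 = 324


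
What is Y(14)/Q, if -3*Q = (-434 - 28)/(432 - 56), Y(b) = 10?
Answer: 1880/77 ≈ 24.416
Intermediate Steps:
Q = 77/188 (Q = -(-434 - 28)/(3*(432 - 56)) = -(-154)/376 = -⅓*(-231/188) = 77/188 ≈ 0.40957)
Y(14)/Q = 10/(77/188) = 10*(188/77) = 1880/77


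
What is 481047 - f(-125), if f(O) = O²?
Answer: 465422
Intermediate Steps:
481047 - f(-125) = 481047 - 1*(-125)² = 481047 - 1*15625 = 481047 - 15625 = 465422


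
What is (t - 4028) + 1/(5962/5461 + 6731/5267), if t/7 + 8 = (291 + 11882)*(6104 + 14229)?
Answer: 118093146237770342/68159845 ≈ 1.7326e+9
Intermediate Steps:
t = 1732595207 (t = -56 + 7*((291 + 11882)*(6104 + 14229)) = -56 + 7*(12173*20333) = -56 + 7*247513609 = -56 + 1732595263 = 1732595207)
(t - 4028) + 1/(5962/5461 + 6731/5267) = (1732595207 - 4028) + 1/(5962/5461 + 6731/5267) = 1732591179 + 1/(5962*(1/5461) + 6731*(1/5267)) = 1732591179 + 1/(5962/5461 + 6731/5267) = 1732591179 + 1/(68159845/28763087) = 1732591179 + 28763087/68159845 = 118093146237770342/68159845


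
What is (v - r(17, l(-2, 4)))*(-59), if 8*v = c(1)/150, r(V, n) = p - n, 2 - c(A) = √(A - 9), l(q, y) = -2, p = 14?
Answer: 566341/600 + 59*I*√2/600 ≈ 943.9 + 0.13906*I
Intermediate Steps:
c(A) = 2 - √(-9 + A) (c(A) = 2 - √(A - 9) = 2 - √(-9 + A))
r(V, n) = 14 - n
v = 1/600 - I*√2/600 (v = ((2 - √(-9 + 1))/150)/8 = ((2 - √(-8))*(1/150))/8 = ((2 - 2*I*√2)*(1/150))/8 = (1/75 - I*√2/75)/8 = 1/600 - I*√2/600 ≈ 0.0016667 - 0.002357*I)
(v - r(17, l(-2, 4)))*(-59) = ((1/600 - I*√2/600) - (14 - 1*(-2)))*(-59) = ((1/600 - I*√2/600) - (14 + 2))*(-59) = ((1/600 - I*√2/600) - 1*16)*(-59) = ((1/600 - I*√2/600) - 16)*(-59) = (-9599/600 - I*√2/600)*(-59) = 566341/600 + 59*I*√2/600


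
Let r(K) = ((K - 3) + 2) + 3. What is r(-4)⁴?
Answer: 16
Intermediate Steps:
r(K) = 2 + K (r(K) = ((-3 + K) + 2) + 3 = (-1 + K) + 3 = 2 + K)
r(-4)⁴ = (2 - 4)⁴ = (-2)⁴ = 16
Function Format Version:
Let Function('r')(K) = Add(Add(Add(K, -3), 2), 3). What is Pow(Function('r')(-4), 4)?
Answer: 16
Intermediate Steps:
Function('r')(K) = Add(2, K) (Function('r')(K) = Add(Add(Add(-3, K), 2), 3) = Add(Add(-1, K), 3) = Add(2, K))
Pow(Function('r')(-4), 4) = Pow(Add(2, -4), 4) = Pow(-2, 4) = 16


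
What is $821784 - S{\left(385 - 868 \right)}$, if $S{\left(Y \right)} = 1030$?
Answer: $820754$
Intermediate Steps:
$821784 - S{\left(385 - 868 \right)} = 821784 - 1030 = 820754$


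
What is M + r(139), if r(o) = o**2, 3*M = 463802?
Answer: 521765/3 ≈ 1.7392e+5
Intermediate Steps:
M = 463802/3 (M = (1/3)*463802 = 463802/3 ≈ 1.5460e+5)
M + r(139) = 463802/3 + 139**2 = 463802/3 + 19321 = 521765/3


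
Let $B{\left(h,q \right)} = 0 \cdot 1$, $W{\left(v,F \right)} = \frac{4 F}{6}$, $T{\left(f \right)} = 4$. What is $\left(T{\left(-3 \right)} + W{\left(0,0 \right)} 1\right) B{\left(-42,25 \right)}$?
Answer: $0$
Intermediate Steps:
$W{\left(v,F \right)} = \frac{2 F}{3}$ ($W{\left(v,F \right)} = 4 F \frac{1}{6} = \frac{2 F}{3}$)
$B{\left(h,q \right)} = 0$
$\left(T{\left(-3 \right)} + W{\left(0,0 \right)} 1\right) B{\left(-42,25 \right)} = \left(4 + \frac{2}{3} \cdot 0 \cdot 1\right) 0 = \left(4 + 0 \cdot 1\right) 0 = \left(4 + 0\right) 0 = 4 \cdot 0 = 0$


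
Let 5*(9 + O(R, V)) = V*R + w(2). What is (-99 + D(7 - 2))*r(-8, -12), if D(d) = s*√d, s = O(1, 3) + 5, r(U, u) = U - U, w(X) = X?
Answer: 0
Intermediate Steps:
r(U, u) = 0
O(R, V) = -43/5 + R*V/5 (O(R, V) = -9 + (V*R + 2)/5 = -9 + (R*V + 2)/5 = -9 + (2 + R*V)/5 = -9 + (⅖ + R*V/5) = -43/5 + R*V/5)
s = -3 (s = (-43/5 + (⅕)*1*3) + 5 = (-43/5 + ⅗) + 5 = -8 + 5 = -3)
D(d) = -3*√d
(-99 + D(7 - 2))*r(-8, -12) = (-99 - 3*√(7 - 2))*0 = (-99 - 3*√5)*0 = 0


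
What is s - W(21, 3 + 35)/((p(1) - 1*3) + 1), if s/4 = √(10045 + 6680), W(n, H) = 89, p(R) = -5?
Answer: 89/7 + 20*√669 ≈ 530.01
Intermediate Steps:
s = 20*√669 (s = 4*√(10045 + 6680) = 4*√16725 = 4*(5*√669) = 20*√669 ≈ 517.30)
s - W(21, 3 + 35)/((p(1) - 1*3) + 1) = 20*√669 - 89/((-5 - 1*3) + 1) = 20*√669 - 89/((-5 - 3) + 1) = 20*√669 - 89/(-8 + 1) = 20*√669 - 89/(-7) = 20*√669 - 89*(-1)/7 = 20*√669 - 1*(-89/7) = 20*√669 + 89/7 = 89/7 + 20*√669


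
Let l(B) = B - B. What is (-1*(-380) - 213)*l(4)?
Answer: 0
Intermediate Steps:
l(B) = 0
(-1*(-380) - 213)*l(4) = (-1*(-380) - 213)*0 = (380 - 213)*0 = 167*0 = 0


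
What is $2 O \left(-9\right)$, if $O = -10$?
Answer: $180$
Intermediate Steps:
$2 O \left(-9\right) = 2 \left(-10\right) \left(-9\right) = \left(-20\right) \left(-9\right) = 180$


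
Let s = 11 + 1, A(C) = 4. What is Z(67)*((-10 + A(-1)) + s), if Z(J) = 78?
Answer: 468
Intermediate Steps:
s = 12
Z(67)*((-10 + A(-1)) + s) = 78*((-10 + 4) + 12) = 78*(-6 + 12) = 78*6 = 468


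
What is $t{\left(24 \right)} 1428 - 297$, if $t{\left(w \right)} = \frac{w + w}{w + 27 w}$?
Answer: $-195$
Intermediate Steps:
$t{\left(w \right)} = \frac{1}{14}$ ($t{\left(w \right)} = \frac{2 w}{28 w} = 2 w \frac{1}{28 w} = \frac{1}{14}$)
$t{\left(24 \right)} 1428 - 297 = \frac{1}{14} \cdot 1428 - 297 = 102 - 297 = -195$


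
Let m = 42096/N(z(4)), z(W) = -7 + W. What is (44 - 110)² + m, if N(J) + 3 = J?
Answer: -2660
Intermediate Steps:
N(J) = -3 + J
m = -7016 (m = 42096/(-3 + (-7 + 4)) = 42096/(-3 - 3) = 42096/(-6) = 42096*(-⅙) = -7016)
(44 - 110)² + m = (44 - 110)² - 7016 = (-66)² - 7016 = 4356 - 7016 = -2660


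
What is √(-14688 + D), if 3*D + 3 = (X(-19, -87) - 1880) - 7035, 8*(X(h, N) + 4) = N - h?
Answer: I*√635934/6 ≈ 132.91*I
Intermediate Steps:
X(h, N) = -4 - h/8 + N/8 (X(h, N) = -4 + (N - h)/8 = -4 + (-h/8 + N/8) = -4 - h/8 + N/8)
D = -17861/6 (D = -1 + (((-4 - ⅛*(-19) + (⅛)*(-87)) - 1880) - 7035)/3 = -1 + (((-4 + 19/8 - 87/8) - 1880) - 7035)/3 = -1 + ((-25/2 - 1880) - 7035)/3 = -1 + (-3785/2 - 7035)/3 = -1 + (⅓)*(-17855/2) = -1 - 17855/6 = -17861/6 ≈ -2976.8)
√(-14688 + D) = √(-14688 - 17861/6) = √(-105989/6) = I*√635934/6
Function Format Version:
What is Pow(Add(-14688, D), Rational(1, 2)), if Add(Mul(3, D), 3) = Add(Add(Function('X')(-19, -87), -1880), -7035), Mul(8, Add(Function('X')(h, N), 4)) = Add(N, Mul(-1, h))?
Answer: Mul(Rational(1, 6), I, Pow(635934, Rational(1, 2))) ≈ Mul(132.91, I)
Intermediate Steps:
Function('X')(h, N) = Add(-4, Mul(Rational(-1, 8), h), Mul(Rational(1, 8), N)) (Function('X')(h, N) = Add(-4, Mul(Rational(1, 8), Add(N, Mul(-1, h)))) = Add(-4, Add(Mul(Rational(-1, 8), h), Mul(Rational(1, 8), N))) = Add(-4, Mul(Rational(-1, 8), h), Mul(Rational(1, 8), N)))
D = Rational(-17861, 6) (D = Add(-1, Mul(Rational(1, 3), Add(Add(Add(-4, Mul(Rational(-1, 8), -19), Mul(Rational(1, 8), -87)), -1880), -7035))) = Add(-1, Mul(Rational(1, 3), Add(Add(Add(-4, Rational(19, 8), Rational(-87, 8)), -1880), -7035))) = Add(-1, Mul(Rational(1, 3), Add(Add(Rational(-25, 2), -1880), -7035))) = Add(-1, Mul(Rational(1, 3), Add(Rational(-3785, 2), -7035))) = Add(-1, Mul(Rational(1, 3), Rational(-17855, 2))) = Add(-1, Rational(-17855, 6)) = Rational(-17861, 6) ≈ -2976.8)
Pow(Add(-14688, D), Rational(1, 2)) = Pow(Add(-14688, Rational(-17861, 6)), Rational(1, 2)) = Pow(Rational(-105989, 6), Rational(1, 2)) = Mul(Rational(1, 6), I, Pow(635934, Rational(1, 2)))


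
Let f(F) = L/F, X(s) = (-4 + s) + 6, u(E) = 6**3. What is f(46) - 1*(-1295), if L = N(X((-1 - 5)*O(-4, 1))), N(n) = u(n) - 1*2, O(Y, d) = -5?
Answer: 29892/23 ≈ 1299.7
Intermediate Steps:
u(E) = 216
X(s) = 2 + s
N(n) = 214 (N(n) = 216 - 1*2 = 216 - 2 = 214)
L = 214
f(F) = 214/F
f(46) - 1*(-1295) = 214/46 - 1*(-1295) = 214*(1/46) + 1295 = 107/23 + 1295 = 29892/23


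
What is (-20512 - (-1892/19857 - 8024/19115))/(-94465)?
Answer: 7785473678012/35855754618075 ≈ 0.21713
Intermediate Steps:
(-20512 - (-1892/19857 - 8024/19115))/(-94465) = (-20512 - (-1892*1/19857 - 8024*1/19115))*(-1/94465) = (-20512 - (-1892/19857 - 8024/19115))*(-1/94465) = (-20512 - 1*(-195498148/379566555))*(-1/94465) = (-20512 + 195498148/379566555)*(-1/94465) = -7785473678012/379566555*(-1/94465) = 7785473678012/35855754618075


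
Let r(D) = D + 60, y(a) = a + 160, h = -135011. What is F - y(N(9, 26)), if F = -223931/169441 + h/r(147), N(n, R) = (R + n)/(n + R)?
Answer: -1242161425/1524969 ≈ -814.55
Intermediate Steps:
N(n, R) = 1 (N(n, R) = (R + n)/(R + n) = 1)
y(a) = 160 + a
r(D) = 60 + D
F = -996641416/1524969 (F = -223931/169441 - 135011/(60 + 147) = -223931*1/169441 - 135011/207 = -223931/169441 - 135011*1/207 = -223931/169441 - 135011/207 = -996641416/1524969 ≈ -653.55)
F - y(N(9, 26)) = -996641416/1524969 - (160 + 1) = -996641416/1524969 - 1*161 = -996641416/1524969 - 161 = -1242161425/1524969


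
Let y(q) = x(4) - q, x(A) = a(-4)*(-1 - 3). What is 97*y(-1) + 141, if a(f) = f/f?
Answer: -150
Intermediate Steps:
a(f) = 1
x(A) = -4 (x(A) = 1*(-1 - 3) = 1*(-4) = -4)
y(q) = -4 - q
97*y(-1) + 141 = 97*(-4 - 1*(-1)) + 141 = 97*(-4 + 1) + 141 = 97*(-3) + 141 = -291 + 141 = -150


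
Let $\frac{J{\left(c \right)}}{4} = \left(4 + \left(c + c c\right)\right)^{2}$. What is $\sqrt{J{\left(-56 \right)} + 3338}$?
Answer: $\sqrt{38047562} \approx 6168.3$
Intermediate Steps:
$J{\left(c \right)} = 4 \left(4 + c + c^{2}\right)^{2}$ ($J{\left(c \right)} = 4 \left(4 + \left(c + c c\right)\right)^{2} = 4 \left(4 + \left(c + c^{2}\right)\right)^{2} = 4 \left(4 + c + c^{2}\right)^{2}$)
$\sqrt{J{\left(-56 \right)} + 3338} = \sqrt{4 \left(4 - 56 + \left(-56\right)^{2}\right)^{2} + 3338} = \sqrt{4 \left(4 - 56 + 3136\right)^{2} + 3338} = \sqrt{4 \cdot 3084^{2} + 3338} = \sqrt{4 \cdot 9511056 + 3338} = \sqrt{38044224 + 3338} = \sqrt{38047562}$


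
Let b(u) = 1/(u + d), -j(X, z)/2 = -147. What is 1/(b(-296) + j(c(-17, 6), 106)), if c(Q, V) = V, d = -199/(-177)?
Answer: 52193/15344565 ≈ 0.0034014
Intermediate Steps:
d = 199/177 (d = -199*(-1/177) = 199/177 ≈ 1.1243)
j(X, z) = 294 (j(X, z) = -2*(-147) = 294)
b(u) = 1/(199/177 + u) (b(u) = 1/(u + 199/177) = 1/(199/177 + u))
1/(b(-296) + j(c(-17, 6), 106)) = 1/(177/(199 + 177*(-296)) + 294) = 1/(177/(199 - 52392) + 294) = 1/(177/(-52193) + 294) = 1/(177*(-1/52193) + 294) = 1/(-177/52193 + 294) = 1/(15344565/52193) = 52193/15344565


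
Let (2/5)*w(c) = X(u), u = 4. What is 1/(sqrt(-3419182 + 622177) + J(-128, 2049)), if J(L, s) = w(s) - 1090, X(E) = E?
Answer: -72/264227 - I*sqrt(2797005)/3963405 ≈ -0.00027249 - 0.00042197*I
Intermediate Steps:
w(c) = 10 (w(c) = (5/2)*4 = 10)
J(L, s) = -1080 (J(L, s) = 10 - 1090 = -1080)
1/(sqrt(-3419182 + 622177) + J(-128, 2049)) = 1/(sqrt(-3419182 + 622177) - 1080) = 1/(sqrt(-2797005) - 1080) = 1/(I*sqrt(2797005) - 1080) = 1/(-1080 + I*sqrt(2797005))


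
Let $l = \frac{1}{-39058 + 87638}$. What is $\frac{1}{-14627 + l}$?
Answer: $- \frac{48580}{710579659} \approx -6.8367 \cdot 10^{-5}$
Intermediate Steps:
$l = \frac{1}{48580} \approx 2.0585 \cdot 10^{-5}$
$\frac{1}{-14627 + l} = \frac{1}{-14627 + \frac{1}{48580}} = \frac{1}{- \frac{710579659}{48580}} = - \frac{48580}{710579659}$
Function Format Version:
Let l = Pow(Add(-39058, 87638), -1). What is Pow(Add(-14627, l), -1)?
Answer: Rational(-48580, 710579659) ≈ -6.8367e-5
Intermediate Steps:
l = Rational(1, 48580) (l = Pow(48580, -1) = Rational(1, 48580) ≈ 2.0585e-5)
Pow(Add(-14627, l), -1) = Pow(Add(-14627, Rational(1, 48580)), -1) = Pow(Rational(-710579659, 48580), -1) = Rational(-48580, 710579659)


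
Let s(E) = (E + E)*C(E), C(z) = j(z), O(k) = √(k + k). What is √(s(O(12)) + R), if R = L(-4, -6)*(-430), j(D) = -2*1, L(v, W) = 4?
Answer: 2*√(-430 - 2*√6) ≈ 41.708*I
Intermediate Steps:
j(D) = -2
O(k) = √2*√k (O(k) = √(2*k) = √2*√k)
C(z) = -2
s(E) = -4*E (s(E) = (E + E)*(-2) = (2*E)*(-2) = -4*E)
R = -1720 (R = 4*(-430) = -1720)
√(s(O(12)) + R) = √(-4*√2*√12 - 1720) = √(-4*√2*2*√3 - 1720) = √(-8*√6 - 1720) = √(-1720 - 8*√6)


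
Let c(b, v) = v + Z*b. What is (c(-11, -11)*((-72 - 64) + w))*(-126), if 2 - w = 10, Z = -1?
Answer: 0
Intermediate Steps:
w = -8 (w = 2 - 1*10 = 2 - 10 = -8)
c(b, v) = v - b
(c(-11, -11)*((-72 - 64) + w))*(-126) = ((-11 - 1*(-11))*((-72 - 64) - 8))*(-126) = ((-11 + 11)*(-136 - 8))*(-126) = (0*(-144))*(-126) = 0*(-126) = 0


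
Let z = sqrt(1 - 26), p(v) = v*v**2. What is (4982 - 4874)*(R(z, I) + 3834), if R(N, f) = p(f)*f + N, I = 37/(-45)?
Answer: 62894681644/151875 + 540*I ≈ 4.1412e+5 + 540.0*I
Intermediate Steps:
I = -37/45 (I = 37*(-1/45) = -37/45 ≈ -0.82222)
p(v) = v**3
z = 5*I (z = sqrt(-25) = 5*I ≈ 5.0*I)
R(N, f) = N + f**4 (R(N, f) = f**3*f + N = f**4 + N = N + f**4)
(4982 - 4874)*(R(z, I) + 3834) = (4982 - 4874)*((5*I + (-37/45)**4) + 3834) = 108*((5*I + 1874161/4100625) + 3834) = 108*((1874161/4100625 + 5*I) + 3834) = 108*(15723670411/4100625 + 5*I) = 62894681644/151875 + 540*I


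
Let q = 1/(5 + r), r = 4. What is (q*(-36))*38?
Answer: -152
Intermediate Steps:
q = ⅑ (q = 1/(5 + 4) = 1/9 = ⅑ ≈ 0.11111)
(q*(-36))*38 = ((⅑)*(-36))*38 = -4*38 = -152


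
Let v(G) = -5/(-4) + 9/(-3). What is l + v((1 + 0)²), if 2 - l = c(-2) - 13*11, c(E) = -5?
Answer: 593/4 ≈ 148.25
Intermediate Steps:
v(G) = -7/4 (v(G) = -5*(-¼) + 9*(-⅓) = 5/4 - 3 = -7/4)
l = 150 (l = 2 - (-5 - 13*11) = 2 - (-5 - 1*143) = 2 - (-5 - 143) = 2 - 1*(-148) = 2 + 148 = 150)
l + v((1 + 0)²) = 150 - 7/4 = 593/4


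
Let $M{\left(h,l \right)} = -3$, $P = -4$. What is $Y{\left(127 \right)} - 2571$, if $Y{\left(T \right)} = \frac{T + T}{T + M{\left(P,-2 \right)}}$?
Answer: $- \frac{159275}{62} \approx -2569.0$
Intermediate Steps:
$Y{\left(T \right)} = \frac{2 T}{-3 + T}$ ($Y{\left(T \right)} = \frac{T + T}{T - 3} = \frac{2 T}{-3 + T}$)
$Y{\left(127 \right)} - 2571 = 2 \cdot 127 \frac{1}{-3 + 127} - 2571 = 2 \cdot 127 \cdot \frac{1}{124} - 2571 = \frac{127}{62} - 2571 = - \frac{159275}{62}$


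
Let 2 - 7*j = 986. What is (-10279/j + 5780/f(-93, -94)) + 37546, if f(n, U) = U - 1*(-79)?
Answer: 12212683/328 ≈ 37234.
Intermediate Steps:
j = -984/7 (j = 2/7 - ⅐*986 = 2/7 - 986/7 = -984/7 ≈ -140.57)
f(n, U) = 79 + U (f(n, U) = U + 79 = 79 + U)
(-10279/j + 5780/f(-93, -94)) + 37546 = (-10279/(-984/7) + 5780/(79 - 94)) + 37546 = (-10279*(-7/984) + 5780/(-15)) + 37546 = (71953/984 + 5780*(-1/15)) + 37546 = (71953/984 - 1156/3) + 37546 = -102405/328 + 37546 = 12212683/328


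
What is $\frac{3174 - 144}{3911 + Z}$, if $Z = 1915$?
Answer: $\frac{505}{971} \approx 0.52008$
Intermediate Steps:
$\frac{3174 - 144}{3911 + Z} = \frac{3174 - 144}{3911 + 1915} = \frac{3030}{5826} = 3030 \cdot \frac{1}{5826} = \frac{505}{971}$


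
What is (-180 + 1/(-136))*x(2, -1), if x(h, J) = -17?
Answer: 24481/8 ≈ 3060.1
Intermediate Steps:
(-180 + 1/(-136))*x(2, -1) = (-180 + 1/(-136))*(-17) = (-180 - 1/136)*(-17) = -24481/136*(-17) = 24481/8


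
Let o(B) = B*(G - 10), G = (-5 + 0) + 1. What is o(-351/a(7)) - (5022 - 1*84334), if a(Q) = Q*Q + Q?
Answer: 317599/4 ≈ 79400.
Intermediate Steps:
a(Q) = Q + Q² (a(Q) = Q² + Q = Q + Q²)
G = -4 (G = -5 + 1 = -4)
o(B) = -14*B (o(B) = B*(-4 - 10) = B*(-14) = -14*B)
o(-351/a(7)) - (5022 - 1*84334) = -(-4914)/(7*(1 + 7)) - (5022 - 1*84334) = -(-4914)/(7*8) - (5022 - 84334) = -(-4914)/56 - 1*(-79312) = -(-4914)/56 + 79312 = -14*(-351/56) + 79312 = 351/4 + 79312 = 317599/4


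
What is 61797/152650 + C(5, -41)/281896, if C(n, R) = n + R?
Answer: 1088426982/2689464025 ≈ 0.40470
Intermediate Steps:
C(n, R) = R + n
61797/152650 + C(5, -41)/281896 = 61797/152650 + (-41 + 5)/281896 = 61797*(1/152650) - 36*1/281896 = 61797/152650 - 9/70474 = 1088426982/2689464025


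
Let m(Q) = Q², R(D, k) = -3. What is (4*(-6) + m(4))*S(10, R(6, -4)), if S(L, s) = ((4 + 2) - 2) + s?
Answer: -8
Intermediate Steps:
S(L, s) = 4 + s (S(L, s) = (6 - 2) + s = 4 + s)
(4*(-6) + m(4))*S(10, R(6, -4)) = (4*(-6) + 4²)*(4 - 3) = (-24 + 16)*1 = -8*1 = -8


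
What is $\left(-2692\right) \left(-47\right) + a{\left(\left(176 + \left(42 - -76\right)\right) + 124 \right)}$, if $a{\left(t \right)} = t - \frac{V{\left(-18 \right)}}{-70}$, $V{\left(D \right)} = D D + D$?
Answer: $\frac{4443123}{35} \approx 1.2695 \cdot 10^{5}$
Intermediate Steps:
$V{\left(D \right)} = D + D^{2}$ ($V{\left(D \right)} = D^{2} + D = D + D^{2}$)
$a{\left(t \right)} = \frac{153}{35} + t$ ($a{\left(t \right)} = t - \frac{\left(-18\right) \left(1 - 18\right)}{-70} = t - \left(-18\right) \left(-17\right) \left(- \frac{1}{70}\right) = t - 306 \left(- \frac{1}{70}\right) = t - - \frac{153}{35} = t + \frac{153}{35} = \frac{153}{35} + t$)
$\left(-2692\right) \left(-47\right) + a{\left(\left(176 + \left(42 - -76\right)\right) + 124 \right)} = \left(-2692\right) \left(-47\right) + \left(\frac{153}{35} + \left(\left(176 + \left(42 - -76\right)\right) + 124\right)\right) = 126524 + \left(\frac{153}{35} + \left(\left(176 + \left(42 + 76\right)\right) + 124\right)\right) = 126524 + \left(\frac{153}{35} + \left(\left(176 + 118\right) + 124\right)\right) = 126524 + \left(\frac{153}{35} + \left(294 + 124\right)\right) = 126524 + \left(\frac{153}{35} + 418\right) = 126524 + \frac{14783}{35} = \frac{4443123}{35}$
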